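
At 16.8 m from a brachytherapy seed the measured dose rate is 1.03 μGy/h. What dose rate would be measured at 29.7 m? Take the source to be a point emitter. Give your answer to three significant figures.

By the inverse-square law, scaling from 16.8 m to 29.7 m:
1.03 × (16.8/29.7)² = 1.03 × 0.3200 = 0.3296 μGy/h.

0.330 μGy/h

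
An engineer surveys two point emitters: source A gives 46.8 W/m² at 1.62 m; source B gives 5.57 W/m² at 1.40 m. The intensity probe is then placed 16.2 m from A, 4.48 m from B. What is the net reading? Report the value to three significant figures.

Each source contributes Iᵢ·(dᵢ/rᵢ)²; contributions add.
A: 46.8 × (1.62/16.2)² = 0.4680 W/m²
B: 5.57 × (1.40/4.48)² = 0.5439 W/m²
Total = 0.4680 + 0.5439 = 1.012 W/m².

1.01 W/m²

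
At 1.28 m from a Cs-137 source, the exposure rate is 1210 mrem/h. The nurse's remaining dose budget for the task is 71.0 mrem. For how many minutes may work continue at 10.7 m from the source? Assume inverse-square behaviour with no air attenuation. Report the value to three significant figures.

Since intensity falls as 1/r², rate at 10.7 m:
(1.28/10.7)² = 0.01431, so 1210 × 0.01431 = 17.32 mrem/h.
Stay time = 71.0 mrem ÷ 17.32 mrem/h = 4.099 h = 245.9 min.

246 min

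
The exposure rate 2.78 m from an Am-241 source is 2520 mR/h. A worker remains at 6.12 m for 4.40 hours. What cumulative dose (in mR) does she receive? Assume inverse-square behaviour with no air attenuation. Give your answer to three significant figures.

2290 mR

Since intensity falls as 1/r², rate at 6.12 m:
2520 × (2.78/6.12)² = 2520 × 0.2063 = 519.9 mR/h.
Dose = rate × time = 519.9 mR/h × 4.400 h = 2288 mR.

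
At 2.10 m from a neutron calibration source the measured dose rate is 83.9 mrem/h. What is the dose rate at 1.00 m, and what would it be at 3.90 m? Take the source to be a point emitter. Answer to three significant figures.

370 mrem/h; 24.3 mrem/h

By the inverse-square law,
At 1.00 m: (2.10/1.00)² = 4.410, so 83.9 × 4.410 = 370.0 mrem/h
At 3.90 m: 370.0 × (1.00/3.90)² = 370.0 × 0.06575 = 24.33 mrem/h.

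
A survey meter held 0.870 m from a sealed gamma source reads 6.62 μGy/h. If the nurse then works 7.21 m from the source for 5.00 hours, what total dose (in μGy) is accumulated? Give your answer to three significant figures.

0.482 μGy

Applying the 1/r² law, rate at 7.21 m:
6.62 × (0.870/7.21)² = 6.62 × 0.01456 = 0.09639 μGy/h.
Dose = rate × time = 0.09639 μGy/h × 5.000 h = 0.4819 μGy.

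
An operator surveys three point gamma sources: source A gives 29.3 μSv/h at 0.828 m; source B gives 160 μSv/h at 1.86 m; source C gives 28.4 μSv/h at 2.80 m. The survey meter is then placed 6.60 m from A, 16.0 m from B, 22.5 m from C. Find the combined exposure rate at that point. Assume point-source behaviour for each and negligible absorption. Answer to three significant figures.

By superposition, sum each source's inverse-square contribution:
A: 29.3 × (0.828/6.60)² = 0.4611 μSv/h
B: 160 × (1.86/16.0)² = 2.162 μSv/h
C: 28.4 × (2.80/22.5)² = 0.4398 μSv/h
Total = 0.4611 + 2.162 + 0.4398 = 3.063 μSv/h.

3.06 μSv/h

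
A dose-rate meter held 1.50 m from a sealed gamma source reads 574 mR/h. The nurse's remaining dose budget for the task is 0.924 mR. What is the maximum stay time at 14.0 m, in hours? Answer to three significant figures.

0.140 h

By the inverse-square law, rate at 14.0 m:
(1.50/14.0)² = 0.01148, so 574 × 0.01148 = 6.590 mR/h.
Stay time = 0.924 mR ÷ 6.590 mR/h = 0.1402 h.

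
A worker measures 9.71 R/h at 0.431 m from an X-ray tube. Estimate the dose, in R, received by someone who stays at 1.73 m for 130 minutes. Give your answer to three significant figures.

1.31 R

Applying the 1/r² law, rate at 1.73 m:
(0.431/1.73)² = 0.06207, so 9.71 × 0.06207 = 0.6027 R/h.
Dose = rate × time = 0.6027 R/h × 2.167 h = 1.306 R.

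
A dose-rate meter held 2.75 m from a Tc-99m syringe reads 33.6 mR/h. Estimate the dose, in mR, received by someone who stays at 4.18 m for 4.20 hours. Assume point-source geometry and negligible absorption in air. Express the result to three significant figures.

61.1 mR

Since intensity falls as 1/r², rate at 4.18 m:
(2.75/4.18)² = 0.4328, so 33.6 × 0.4328 = 14.54 mR/h.
Dose = rate × time = 14.54 mR/h × 4.200 h = 61.07 mR.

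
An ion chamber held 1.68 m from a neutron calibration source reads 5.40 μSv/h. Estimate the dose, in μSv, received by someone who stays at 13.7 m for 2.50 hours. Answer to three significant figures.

By the inverse-square law, rate at 13.7 m:
(1.68/13.7)² = 0.01504, so 5.40 × 0.01504 = 0.08122 μSv/h.
Dose = rate × time = 0.08122 μSv/h × 2.500 h = 0.2031 μSv.

0.203 μSv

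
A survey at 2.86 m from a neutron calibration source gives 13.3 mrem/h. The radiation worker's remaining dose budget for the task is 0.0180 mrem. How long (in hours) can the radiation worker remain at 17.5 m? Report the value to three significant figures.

0.0507 h

By the inverse-square law, rate at 17.5 m:
13.3 × (2.86/17.5)² = 13.3 × 0.02671 = 0.3552 mrem/h.
Stay time = 0.0180 mrem ÷ 0.3552 mrem/h = 0.05068 h.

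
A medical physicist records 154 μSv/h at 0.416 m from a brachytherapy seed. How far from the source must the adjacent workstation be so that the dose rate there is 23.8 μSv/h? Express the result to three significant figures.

Intensity scales as (d₁/d₂)², so d₂ = d₁·√(I₁/I₂).
I₁/I₂ = 154/23.8 = 6.471, so d₂ = 0.416 × √6.471 = 1.058 m.

1.06 m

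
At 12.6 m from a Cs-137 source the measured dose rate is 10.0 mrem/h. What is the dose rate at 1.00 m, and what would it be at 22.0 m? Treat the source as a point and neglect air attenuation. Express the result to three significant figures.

1590 mrem/h; 3.28 mrem/h

Since intensity falls as 1/r²,
At 1.00 m: 10.0 × (12.6/1.00)² = 10.0 × 158.8 = 1588 mrem/h
At 22.0 m: 1588 × (1.00/22.0)² = 1588 × 0.002066 = 3.281 mrem/h.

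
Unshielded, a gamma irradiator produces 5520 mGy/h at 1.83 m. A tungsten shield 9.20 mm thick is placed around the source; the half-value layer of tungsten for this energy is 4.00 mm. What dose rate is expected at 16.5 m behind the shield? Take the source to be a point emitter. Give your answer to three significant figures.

13.8 mGy/h

Distance alone: 5520 × (1.83/16.5)² = 5520 × 0.01230 = 67.90 mGy/h.
Shield: 9.20/4.00 = 2.300 half-value layers → attenuation 2^(−2.300) = 0.2031.
Combined: 67.90 × 0.2031 = 13.79 mGy/h.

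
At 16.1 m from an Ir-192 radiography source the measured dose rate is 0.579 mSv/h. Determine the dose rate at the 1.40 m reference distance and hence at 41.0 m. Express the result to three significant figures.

76.6 mSv/h; 0.0893 mSv/h

Using I₁d₁² = I₂d₂²,
At 1.40 m: 0.579 × (16.1/1.40)² = 0.579 × 132.3 = 76.60 mSv/h
At 41.0 m: (1.40/41.0)² = 0.001166, so 76.60 × 0.001166 = 0.08932 mSv/h.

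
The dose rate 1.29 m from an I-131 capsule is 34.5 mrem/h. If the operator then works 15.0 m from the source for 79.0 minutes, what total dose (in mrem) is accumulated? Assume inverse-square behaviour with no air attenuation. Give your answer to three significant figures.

0.336 mrem

Using I₁d₁² = I₂d₂², rate at 15.0 m:
34.5 × (1.29/15.0)² = 34.5 × 0.007396 = 0.2552 mrem/h.
Dose = rate × time = 0.2552 mrem/h × 1.317 h = 0.3361 mrem.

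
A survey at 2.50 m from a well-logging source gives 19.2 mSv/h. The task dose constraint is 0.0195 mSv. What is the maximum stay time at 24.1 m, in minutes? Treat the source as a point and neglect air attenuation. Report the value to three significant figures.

Since intensity falls as 1/r², rate at 24.1 m:
(2.50/24.1)² = 0.01076, so 19.2 × 0.01076 = 0.2066 mSv/h.
Stay time = 0.0195 mSv ÷ 0.2066 mSv/h = 0.09439 h = 5.663 min.

5.66 min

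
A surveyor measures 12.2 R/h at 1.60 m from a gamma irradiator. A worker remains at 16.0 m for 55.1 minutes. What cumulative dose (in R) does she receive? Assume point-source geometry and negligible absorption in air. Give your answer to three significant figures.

Using I₁d₁² = I₂d₂², rate at 16.0 m:
(1.60/16.0)² = 0.01000, so 12.2 × 0.01000 = 0.1220 R/h.
Dose = rate × time = 0.1220 R/h × 0.9183 h = 0.1120 R.

0.112 R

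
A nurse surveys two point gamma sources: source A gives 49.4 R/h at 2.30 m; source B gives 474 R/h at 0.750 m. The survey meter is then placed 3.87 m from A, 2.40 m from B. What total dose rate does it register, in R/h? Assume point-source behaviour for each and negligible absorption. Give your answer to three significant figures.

63.7 R/h

By superposition, sum each source's inverse-square contribution:
A: 49.4 × (2.30/3.87)² = 17.45 R/h
B: 474 × (0.750/2.40)² = 46.29 R/h
Total = 17.45 + 46.29 = 63.74 R/h.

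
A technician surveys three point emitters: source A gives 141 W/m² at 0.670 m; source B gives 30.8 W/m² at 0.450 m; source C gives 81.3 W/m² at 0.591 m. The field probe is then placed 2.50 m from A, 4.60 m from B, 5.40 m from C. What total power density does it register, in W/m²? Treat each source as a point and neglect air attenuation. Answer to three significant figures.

11.4 W/m²

Each source contributes Iᵢ·(dᵢ/rᵢ)²; contributions add.
A: 141 × (0.670/2.50)² = 10.13 W/m²
B: 30.8 × (0.450/4.60)² = 0.2948 W/m²
C: 81.3 × (0.591/5.40)² = 0.9738 W/m²
Total = 10.13 + 0.2948 + 0.9738 = 11.40 W/m².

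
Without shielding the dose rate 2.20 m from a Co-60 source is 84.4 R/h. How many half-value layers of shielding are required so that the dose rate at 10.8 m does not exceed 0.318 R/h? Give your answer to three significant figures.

At 10.8 m, distance alone gives 84.4 × (2.20/10.8)² = 84.4 × 0.04150 = 3.503 R/h.
Further attenuation needed: 3.503/0.318 = 11.02.
n = log₂(11.02) = 3.462 half-value layers.

3.46 half-value layers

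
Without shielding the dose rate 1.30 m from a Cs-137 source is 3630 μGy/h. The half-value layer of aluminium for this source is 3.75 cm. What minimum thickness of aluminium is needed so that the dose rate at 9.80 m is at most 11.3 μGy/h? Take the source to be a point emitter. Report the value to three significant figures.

9.37 cm

At 9.80 m, distance alone gives (1.30/9.80)² = 0.01760, so 3630 × 0.01760 = 63.89 μGy/h.
Further attenuation needed: 63.89/11.3 = 5.654.
n = log₂(5.654) = 2.499 half-value layers.
Thickness = 2.499 × 3.75 cm = 9.371 cm.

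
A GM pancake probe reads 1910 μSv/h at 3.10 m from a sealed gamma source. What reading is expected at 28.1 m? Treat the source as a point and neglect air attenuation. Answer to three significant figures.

23.2 μSv/h

Intensity scales as (d₁/d₂)², so the rate at 28.1 m is
1910 × (3.10/28.1)² = 1910 × 0.01217 = 23.24 μSv/h.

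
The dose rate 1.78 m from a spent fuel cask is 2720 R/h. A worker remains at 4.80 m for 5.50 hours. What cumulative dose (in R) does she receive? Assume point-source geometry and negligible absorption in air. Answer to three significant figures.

2060 R

Using I₁d₁² = I₂d₂², rate at 4.80 m:
2720 × (1.78/4.80)² = 2720 × 0.1375 = 374.0 R/h.
Dose = rate × time = 374.0 R/h × 5.500 h = 2057 R.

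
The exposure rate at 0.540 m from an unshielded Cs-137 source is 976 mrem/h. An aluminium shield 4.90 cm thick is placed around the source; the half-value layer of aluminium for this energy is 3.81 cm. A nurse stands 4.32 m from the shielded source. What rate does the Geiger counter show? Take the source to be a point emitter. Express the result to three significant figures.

6.25 mrem/h

Distance alone: (0.540/4.32)² = 0.01562, so 976 × 0.01562 = 15.25 mrem/h.
Shield: 4.90/3.81 = 1.286 half-value layers → attenuation 2^(−1.286) = 0.4101.
Combined: 15.25 × 0.4101 = 6.254 mrem/h.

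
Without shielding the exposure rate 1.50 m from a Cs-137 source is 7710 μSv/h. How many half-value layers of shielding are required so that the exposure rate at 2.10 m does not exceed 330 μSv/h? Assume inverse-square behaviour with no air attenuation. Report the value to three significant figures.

At 2.10 m, distance alone gives 7710 × (1.50/2.10)² = 7710 × 0.5102 = 3934 μSv/h.
Further attenuation needed: 3934/330 = 11.92.
n = log₂(11.92) = 3.575 half-value layers.

3.58 half-value layers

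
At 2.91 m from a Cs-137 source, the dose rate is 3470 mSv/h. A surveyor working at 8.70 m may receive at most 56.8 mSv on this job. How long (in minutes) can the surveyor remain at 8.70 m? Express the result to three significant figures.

Using I₁d₁² = I₂d₂², rate at 8.70 m:
(2.91/8.70)² = 0.1119, so 3470 × 0.1119 = 388.3 mSv/h.
Stay time = 56.8 mSv ÷ 388.3 mSv/h = 0.1463 h = 8.778 min.

8.78 min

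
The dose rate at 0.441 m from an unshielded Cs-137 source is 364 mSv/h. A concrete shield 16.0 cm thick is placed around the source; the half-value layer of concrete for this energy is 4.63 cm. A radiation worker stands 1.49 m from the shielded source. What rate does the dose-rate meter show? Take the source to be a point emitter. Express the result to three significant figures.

2.91 mSv/h

Distance alone: 364 × (0.441/1.49)² = 364 × 0.08760 = 31.89 mSv/h.
Shield: 16.0/4.63 = 3.456 half-value layers → attenuation 2^(−3.456) = 0.09113.
Combined: 31.89 × 0.09113 = 2.906 mSv/h.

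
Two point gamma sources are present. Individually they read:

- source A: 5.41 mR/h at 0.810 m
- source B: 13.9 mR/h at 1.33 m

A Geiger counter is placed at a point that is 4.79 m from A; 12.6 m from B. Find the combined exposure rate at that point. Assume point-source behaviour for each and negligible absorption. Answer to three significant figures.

Each source contributes Iᵢ·(dᵢ/rᵢ)²; contributions add.
A: 5.41 × (0.810/4.79)² = 0.1547 mR/h
B: 13.9 × (1.33/12.6)² = 0.1549 mR/h
Total = 0.1547 + 0.1549 = 0.3096 mR/h.

0.310 mR/h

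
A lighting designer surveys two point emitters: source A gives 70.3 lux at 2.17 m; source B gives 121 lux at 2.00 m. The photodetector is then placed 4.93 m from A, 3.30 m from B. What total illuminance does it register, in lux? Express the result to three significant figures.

By superposition, sum each source's inverse-square contribution:
A: 70.3 × (2.17/4.93)² = 13.62 lux
B: 121 × (2.00/3.30)² = 44.44 lux
Total = 13.62 + 44.44 = 58.06 lux.

58.1 lux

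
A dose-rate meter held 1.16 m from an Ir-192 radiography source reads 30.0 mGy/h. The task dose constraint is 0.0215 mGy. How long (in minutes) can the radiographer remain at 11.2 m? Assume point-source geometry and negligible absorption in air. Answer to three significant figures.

Since intensity falls as 1/r², rate at 11.2 m:
(1.16/11.2)² = 0.01073, so 30.0 × 0.01073 = 0.3219 mGy/h.
Stay time = 0.0215 mGy ÷ 0.3219 mGy/h = 0.06679 h = 4.007 min.

4.01 min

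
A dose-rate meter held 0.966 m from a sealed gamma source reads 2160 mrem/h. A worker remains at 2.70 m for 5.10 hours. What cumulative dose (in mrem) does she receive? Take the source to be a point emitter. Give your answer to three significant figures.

By the inverse-square law, rate at 2.70 m:
2160 × (0.966/2.70)² = 2160 × 0.1280 = 276.5 mrem/h.
Dose = rate × time = 276.5 mrem/h × 5.100 h = 1410 mrem.

1410 mrem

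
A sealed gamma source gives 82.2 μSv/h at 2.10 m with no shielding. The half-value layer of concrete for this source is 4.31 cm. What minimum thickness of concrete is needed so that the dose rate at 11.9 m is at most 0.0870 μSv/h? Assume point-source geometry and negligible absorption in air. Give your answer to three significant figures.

21.0 cm

At 11.9 m, distance alone gives 82.2 × (2.10/11.9)² = 82.2 × 0.03114 = 2.560 μSv/h.
Further attenuation needed: 2.560/0.0870 = 29.43.
n = log₂(29.43) = 4.879 half-value layers.
Thickness = 4.879 × 4.31 cm = 21.03 cm.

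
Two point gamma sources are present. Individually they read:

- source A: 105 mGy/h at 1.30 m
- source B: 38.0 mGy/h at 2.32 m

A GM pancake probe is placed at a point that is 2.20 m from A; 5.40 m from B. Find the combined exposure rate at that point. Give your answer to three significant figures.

43.7 mGy/h

By superposition, sum each source's inverse-square contribution:
A: 105 × (1.30/2.20)² = 36.66 mGy/h
B: 38.0 × (2.32/5.40)² = 7.014 mGy/h
Total = 36.66 + 7.014 = 43.67 mGy/h.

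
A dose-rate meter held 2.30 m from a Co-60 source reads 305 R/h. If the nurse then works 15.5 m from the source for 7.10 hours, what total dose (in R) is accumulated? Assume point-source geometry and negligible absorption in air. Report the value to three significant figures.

Intensity scales as (d₁/d₂)², so rate at 15.5 m:
305 × (2.30/15.5)² = 305 × 0.02202 = 6.716 R/h.
Dose = rate × time = 6.716 R/h × 7.100 h = 47.68 R.

47.7 R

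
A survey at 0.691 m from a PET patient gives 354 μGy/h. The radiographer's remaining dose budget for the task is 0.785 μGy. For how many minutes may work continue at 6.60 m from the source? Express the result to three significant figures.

12.1 min

Using I₁d₁² = I₂d₂², rate at 6.60 m:
354 × (0.691/6.60)² = 354 × 0.01096 = 3.880 μGy/h.
Stay time = 0.785 μGy ÷ 3.880 μGy/h = 0.2023 h = 12.14 min.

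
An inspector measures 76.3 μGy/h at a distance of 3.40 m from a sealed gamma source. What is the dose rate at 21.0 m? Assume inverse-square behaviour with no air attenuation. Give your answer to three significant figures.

Intensity scales as (d₁/d₂)², so the rate at 21.0 m is
(3.40/21.0)² = 0.02621, so 76.3 × 0.02621 = 2.000 μGy/h.

2.00 μGy/h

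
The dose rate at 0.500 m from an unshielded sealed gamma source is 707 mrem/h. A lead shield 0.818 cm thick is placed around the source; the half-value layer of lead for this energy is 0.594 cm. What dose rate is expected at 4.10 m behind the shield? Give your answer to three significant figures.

Distance alone: 707 × (0.500/4.10)² = 707 × 0.01487 = 10.51 mrem/h.
Shield: 0.818/0.594 = 1.377 half-value layers → attenuation 2^(−1.377) = 0.3850.
Combined: 10.51 × 0.3850 = 4.046 mrem/h.

4.05 mrem/h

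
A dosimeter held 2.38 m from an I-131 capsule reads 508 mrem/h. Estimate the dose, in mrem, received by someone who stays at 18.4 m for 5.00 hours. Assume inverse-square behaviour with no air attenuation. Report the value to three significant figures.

42.5 mrem

Since intensity falls as 1/r², rate at 18.4 m:
(2.38/18.4)² = 0.01673, so 508 × 0.01673 = 8.499 mrem/h.
Dose = rate × time = 8.499 mrem/h × 5.000 h = 42.50 mrem.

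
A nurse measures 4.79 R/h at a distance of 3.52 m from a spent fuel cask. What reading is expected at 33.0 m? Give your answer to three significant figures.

Since intensity falls as 1/r², the rate at 33.0 m is
(3.52/33.0)² = 0.01138, so 4.79 × 0.01138 = 0.05451 R/h.

0.0545 R/h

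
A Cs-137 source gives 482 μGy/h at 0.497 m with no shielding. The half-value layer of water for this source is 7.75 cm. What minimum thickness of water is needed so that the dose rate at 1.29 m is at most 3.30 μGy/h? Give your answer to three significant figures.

At 1.29 m, distance alone gives (0.497/1.29)² = 0.1484, so 482 × 0.1484 = 71.53 μGy/h.
Further attenuation needed: 71.53/3.30 = 21.68.
n = log₂(21.68) = 4.438 half-value layers.
Thickness = 4.438 × 7.75 cm = 34.39 cm.

34.4 cm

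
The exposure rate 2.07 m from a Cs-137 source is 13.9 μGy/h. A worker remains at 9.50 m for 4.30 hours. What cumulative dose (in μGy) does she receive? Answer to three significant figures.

2.84 μGy

By the inverse-square law, rate at 9.50 m:
(2.07/9.50)² = 0.04748, so 13.9 × 0.04748 = 0.6600 μGy/h.
Dose = rate × time = 0.6600 μGy/h × 4.300 h = 2.838 μGy.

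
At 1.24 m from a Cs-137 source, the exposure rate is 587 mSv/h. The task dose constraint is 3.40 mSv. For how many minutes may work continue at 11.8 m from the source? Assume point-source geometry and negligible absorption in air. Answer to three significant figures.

31.5 min

Using I₁d₁² = I₂d₂², rate at 11.8 m:
587 × (1.24/11.8)² = 587 × 0.01104 = 6.480 mSv/h.
Stay time = 3.40 mSv ÷ 6.480 mSv/h = 0.5247 h = 31.48 min.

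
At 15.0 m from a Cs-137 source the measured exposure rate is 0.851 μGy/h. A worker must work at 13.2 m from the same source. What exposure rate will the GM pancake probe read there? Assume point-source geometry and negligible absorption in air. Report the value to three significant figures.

Applying the 1/r² law, scaling from 15.0 m to 13.2 m:
0.851 × (15.0/13.2)² = 0.851 × 1.291 = 1.099 μGy/h.

1.10 μGy/h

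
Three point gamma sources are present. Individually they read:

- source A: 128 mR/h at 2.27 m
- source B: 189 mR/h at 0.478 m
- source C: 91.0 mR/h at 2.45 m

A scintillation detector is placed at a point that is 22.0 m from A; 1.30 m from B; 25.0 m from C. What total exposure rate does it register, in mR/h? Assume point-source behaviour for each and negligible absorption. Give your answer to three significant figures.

Each source contributes Iᵢ·(dᵢ/rᵢ)²; contributions add.
A: 128 × (2.27/22.0)² = 1.363 mR/h
B: 189 × (0.478/1.30)² = 25.55 mR/h
C: 91.0 × (2.45/25.0)² = 0.8740 mR/h
Total = 1.363 + 25.55 + 0.8740 = 27.79 mR/h.

27.8 mR/h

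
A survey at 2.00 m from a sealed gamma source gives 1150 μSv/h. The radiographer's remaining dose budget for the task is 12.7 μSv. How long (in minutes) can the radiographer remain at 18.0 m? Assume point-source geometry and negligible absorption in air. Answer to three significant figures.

53.7 min

Applying the 1/r² law, rate at 18.0 m:
(2.00/18.0)² = 0.01235, so 1150 × 0.01235 = 14.20 μSv/h.
Stay time = 12.7 μSv ÷ 14.20 μSv/h = 0.8944 h = 53.66 min.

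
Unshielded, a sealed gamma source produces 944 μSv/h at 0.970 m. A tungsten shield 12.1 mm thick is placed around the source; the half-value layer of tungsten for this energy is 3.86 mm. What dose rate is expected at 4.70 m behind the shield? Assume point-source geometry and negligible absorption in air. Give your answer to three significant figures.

4.58 μSv/h

Distance alone: 944 × (0.970/4.70)² = 944 × 0.04259 = 40.20 μSv/h.
Shield: 12.1/3.86 = 3.135 half-value layers → attenuation 2^(−3.135) = 0.1138.
Combined: 40.20 × 0.1138 = 4.575 μSv/h.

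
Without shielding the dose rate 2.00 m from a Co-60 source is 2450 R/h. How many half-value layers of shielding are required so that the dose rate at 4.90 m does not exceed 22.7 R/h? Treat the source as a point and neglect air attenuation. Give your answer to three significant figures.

At 4.90 m, distance alone gives 2450 × (2.00/4.90)² = 2450 × 0.1666 = 408.2 R/h.
Further attenuation needed: 408.2/22.7 = 17.98.
n = log₂(17.98) = 4.168 half-value layers.

4.17 half-value layers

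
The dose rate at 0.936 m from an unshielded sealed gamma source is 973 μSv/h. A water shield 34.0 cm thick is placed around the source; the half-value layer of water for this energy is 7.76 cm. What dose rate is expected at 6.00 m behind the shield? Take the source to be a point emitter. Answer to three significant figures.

Distance alone: (0.936/6.00)² = 0.02434, so 973 × 0.02434 = 23.68 μSv/h.
Shield: 34.0/7.76 = 4.381 half-value layers → attenuation 2^(−4.381) = 0.04799.
Combined: 23.68 × 0.04799 = 1.136 μSv/h.

1.14 μSv/h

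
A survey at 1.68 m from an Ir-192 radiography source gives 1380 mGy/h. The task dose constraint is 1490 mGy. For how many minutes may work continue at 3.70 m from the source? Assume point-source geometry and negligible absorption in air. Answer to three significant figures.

314 min

Since intensity falls as 1/r², rate at 3.70 m:
(1.68/3.70)² = 0.2062, so 1380 × 0.2062 = 284.6 mGy/h.
Stay time = 1490 mGy ÷ 284.6 mGy/h = 5.235 h = 314.1 min.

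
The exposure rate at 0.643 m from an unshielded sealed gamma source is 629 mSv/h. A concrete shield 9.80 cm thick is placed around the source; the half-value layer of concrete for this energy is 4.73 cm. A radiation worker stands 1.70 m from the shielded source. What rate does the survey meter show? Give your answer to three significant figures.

Distance alone: (0.643/1.70)² = 0.1431, so 629 × 0.1431 = 90.01 mSv/h.
Shield: 9.80/4.73 = 2.072 half-value layers → attenuation 2^(−2.072) = 0.2378.
Combined: 90.01 × 0.2378 = 21.40 mSv/h.

21.4 mSv/h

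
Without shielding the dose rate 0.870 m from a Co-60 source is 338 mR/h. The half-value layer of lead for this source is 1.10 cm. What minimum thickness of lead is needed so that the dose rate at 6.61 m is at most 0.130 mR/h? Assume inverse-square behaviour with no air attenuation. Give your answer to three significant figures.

6.04 cm

At 6.61 m, distance alone gives 338 × (0.870/6.61)² = 338 × 0.01732 = 5.854 mR/h.
Further attenuation needed: 5.854/0.130 = 45.03.
n = log₂(45.03) = 5.493 half-value layers.
Thickness = 5.493 × 1.10 cm = 6.042 cm.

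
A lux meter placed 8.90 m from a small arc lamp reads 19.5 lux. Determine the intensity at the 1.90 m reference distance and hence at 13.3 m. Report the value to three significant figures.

Applying the 1/r² law,
At 1.90 m: 19.5 × (8.90/1.90)² = 19.5 × 21.94 = 427.8 lux
At 13.3 m: 427.8 × (1.90/13.3)² = 427.8 × 0.02041 = 8.731 lux.

428 lux; 8.73 lux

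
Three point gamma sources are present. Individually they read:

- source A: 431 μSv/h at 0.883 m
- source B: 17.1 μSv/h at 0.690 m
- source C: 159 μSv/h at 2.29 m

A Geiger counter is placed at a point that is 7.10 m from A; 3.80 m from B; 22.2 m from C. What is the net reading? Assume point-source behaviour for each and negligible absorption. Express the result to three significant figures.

Each source contributes Iᵢ·(dᵢ/rᵢ)²; contributions add.
A: 431 × (0.883/7.10)² = 6.666 μSv/h
B: 17.1 × (0.690/3.80)² = 0.5638 μSv/h
C: 159 × (2.29/22.2)² = 1.692 μSv/h
Total = 6.666 + 0.5638 + 1.692 = 8.922 μSv/h.

8.92 μSv/h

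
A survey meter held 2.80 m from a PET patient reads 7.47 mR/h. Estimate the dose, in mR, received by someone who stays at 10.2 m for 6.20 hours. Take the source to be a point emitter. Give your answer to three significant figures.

3.49 mR

Applying the 1/r² law, rate at 10.2 m:
7.47 × (2.80/10.2)² = 7.47 × 0.07536 = 0.5629 mR/h.
Dose = rate × time = 0.5629 mR/h × 6.200 h = 3.490 mR.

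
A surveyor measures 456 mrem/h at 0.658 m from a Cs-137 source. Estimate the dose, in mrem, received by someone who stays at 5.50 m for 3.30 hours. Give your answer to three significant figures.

21.5 mrem

Intensity scales as (d₁/d₂)², so rate at 5.50 m:
(0.658/5.50)² = 0.01431, so 456 × 0.01431 = 6.525 mrem/h.
Dose = rate × time = 6.525 mrem/h × 3.300 h = 21.53 mrem.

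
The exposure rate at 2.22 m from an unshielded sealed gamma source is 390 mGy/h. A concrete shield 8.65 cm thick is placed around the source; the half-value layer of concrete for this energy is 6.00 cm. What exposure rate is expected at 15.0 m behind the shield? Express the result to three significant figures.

Distance alone: (2.22/15.0)² = 0.02190, so 390 × 0.02190 = 8.541 mGy/h.
Shield: 8.65/6.00 = 1.442 half-value layers → attenuation 2^(−1.442) = 0.3681.
Combined: 8.541 × 0.3681 = 3.144 mGy/h.

3.14 mGy/h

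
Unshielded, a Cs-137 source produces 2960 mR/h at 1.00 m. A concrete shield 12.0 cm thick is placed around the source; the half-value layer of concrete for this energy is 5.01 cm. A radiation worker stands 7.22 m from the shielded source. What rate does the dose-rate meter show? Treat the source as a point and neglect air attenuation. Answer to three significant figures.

Distance alone: 2960 × (1.00/7.22)² = 2960 × 0.01918 = 56.77 mR/h.
Shield: 12.0/5.01 = 2.395 half-value layers → attenuation 2^(−2.395) = 0.1901.
Combined: 56.77 × 0.1901 = 10.79 mR/h.

10.8 mR/h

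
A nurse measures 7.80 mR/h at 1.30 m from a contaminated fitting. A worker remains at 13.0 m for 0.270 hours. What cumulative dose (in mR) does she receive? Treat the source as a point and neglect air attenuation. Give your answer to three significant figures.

Using I₁d₁² = I₂d₂², rate at 13.0 m:
7.80 × (1.30/13.0)² = 7.80 × 0.01000 = 0.07800 mR/h.
Dose = rate × time = 0.07800 mR/h × 0.2700 h = 0.02106 mR.

0.0211 mR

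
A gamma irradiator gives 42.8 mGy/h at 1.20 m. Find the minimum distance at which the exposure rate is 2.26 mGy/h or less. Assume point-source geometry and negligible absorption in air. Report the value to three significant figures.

5.22 m

Since intensity falls as 1/r², d₂ = d₁·√(I₁/I₂).
I₁/I₂ = 42.8/2.26 = 18.94, so d₂ = 1.20 × √18.94 = 5.222 m.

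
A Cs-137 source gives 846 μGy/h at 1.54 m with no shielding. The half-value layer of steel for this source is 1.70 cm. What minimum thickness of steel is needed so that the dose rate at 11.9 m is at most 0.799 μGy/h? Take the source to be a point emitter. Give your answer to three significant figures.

7.05 cm

At 11.9 m, distance alone gives 846 × (1.54/11.9)² = 846 × 0.01675 = 14.17 μGy/h.
Further attenuation needed: 14.17/0.799 = 17.73.
n = log₂(17.73) = 4.148 half-value layers.
Thickness = 4.148 × 1.70 cm = 7.052 cm.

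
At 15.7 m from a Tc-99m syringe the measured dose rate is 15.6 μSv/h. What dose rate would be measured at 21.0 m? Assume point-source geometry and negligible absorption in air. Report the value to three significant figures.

Since intensity falls as 1/r², scaling from 15.7 m to 21.0 m:
15.6 × (15.7/21.0)² = 15.6 × 0.5589 = 8.719 μSv/h.

8.72 μSv/h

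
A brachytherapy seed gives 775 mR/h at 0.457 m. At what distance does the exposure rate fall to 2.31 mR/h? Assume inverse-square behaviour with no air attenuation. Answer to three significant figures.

Intensity scales as (d₁/d₂)², so d₂ = d₁·√(I₁/I₂).
I₁/I₂ = 775/2.31 = 335.5, so d₂ = 0.457 × √335.5 = 8.371 m.

8.37 m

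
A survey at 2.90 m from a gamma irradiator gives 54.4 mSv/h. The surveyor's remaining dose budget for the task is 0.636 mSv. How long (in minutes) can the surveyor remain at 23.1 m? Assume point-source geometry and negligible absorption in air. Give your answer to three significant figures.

44.5 min

By the inverse-square law, rate at 23.1 m:
(2.90/23.1)² = 0.01576, so 54.4 × 0.01576 = 0.8573 mSv/h.
Stay time = 0.636 mSv ÷ 0.8573 mSv/h = 0.7419 h = 44.51 min.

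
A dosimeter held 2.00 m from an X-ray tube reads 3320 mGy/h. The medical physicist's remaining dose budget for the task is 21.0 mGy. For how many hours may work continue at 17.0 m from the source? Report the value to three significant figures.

By the inverse-square law, rate at 17.0 m:
(2.00/17.0)² = 0.01384, so 3320 × 0.01384 = 45.95 mGy/h.
Stay time = 21.0 mGy ÷ 45.95 mGy/h = 0.4570 h.

0.457 h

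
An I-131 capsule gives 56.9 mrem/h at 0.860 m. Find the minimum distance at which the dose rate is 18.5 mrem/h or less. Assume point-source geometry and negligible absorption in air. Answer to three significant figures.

By the inverse-square law, d₂ = d₁·√(I₁/I₂).
I₁/I₂ = 56.9/18.5 = 3.076, so d₂ = 0.860 × √3.076 = 1.508 m.

1.51 m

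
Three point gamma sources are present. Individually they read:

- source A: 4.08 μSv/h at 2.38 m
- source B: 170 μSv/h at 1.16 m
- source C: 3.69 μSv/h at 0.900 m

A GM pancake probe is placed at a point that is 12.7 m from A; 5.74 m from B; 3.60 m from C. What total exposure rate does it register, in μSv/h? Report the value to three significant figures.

Each source contributes Iᵢ·(dᵢ/rᵢ)²; contributions add.
A: 4.08 × (2.38/12.7)² = 0.1433 μSv/h
B: 170 × (1.16/5.74)² = 6.943 μSv/h
C: 3.69 × (0.900/3.60)² = 0.2306 μSv/h
Total = 0.1433 + 6.943 + 0.2306 = 7.317 μSv/h.

7.32 μSv/h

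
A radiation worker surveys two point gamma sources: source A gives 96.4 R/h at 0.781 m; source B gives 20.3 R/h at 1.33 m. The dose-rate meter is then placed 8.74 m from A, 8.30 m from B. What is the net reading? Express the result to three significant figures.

By superposition, sum each source's inverse-square contribution:
A: 96.4 × (0.781/8.74)² = 0.7698 R/h
B: 20.3 × (1.33/8.30)² = 0.5212 R/h
Total = 0.7698 + 0.5212 = 1.291 R/h.

1.29 R/h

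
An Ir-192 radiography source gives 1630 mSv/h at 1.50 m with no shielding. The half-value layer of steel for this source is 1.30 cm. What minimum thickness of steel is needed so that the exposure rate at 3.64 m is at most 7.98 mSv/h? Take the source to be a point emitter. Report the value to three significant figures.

At 3.64 m, distance alone gives (1.50/3.64)² = 0.1698, so 1630 × 0.1698 = 276.8 mSv/h.
Further attenuation needed: 276.8/7.98 = 34.69.
n = log₂(34.69) = 5.116 half-value layers.
Thickness = 5.116 × 1.30 cm = 6.651 cm.

6.65 cm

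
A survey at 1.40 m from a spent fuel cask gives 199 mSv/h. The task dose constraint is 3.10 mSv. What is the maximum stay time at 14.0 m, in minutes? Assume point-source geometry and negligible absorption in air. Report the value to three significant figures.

93.5 min

Using I₁d₁² = I₂d₂², rate at 14.0 m:
(1.40/14.0)² = 0.01000, so 199 × 0.01000 = 1.990 mSv/h.
Stay time = 3.10 mSv ÷ 1.990 mSv/h = 1.558 h = 93.48 min.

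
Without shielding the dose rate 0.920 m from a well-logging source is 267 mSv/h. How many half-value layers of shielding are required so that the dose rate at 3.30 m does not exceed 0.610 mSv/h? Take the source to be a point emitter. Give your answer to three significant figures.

At 3.30 m, distance alone gives (0.920/3.30)² = 0.07772, so 267 × 0.07772 = 20.75 mSv/h.
Further attenuation needed: 20.75/0.610 = 34.02.
n = log₂(34.02) = 5.088 half-value layers.

5.09 half-value layers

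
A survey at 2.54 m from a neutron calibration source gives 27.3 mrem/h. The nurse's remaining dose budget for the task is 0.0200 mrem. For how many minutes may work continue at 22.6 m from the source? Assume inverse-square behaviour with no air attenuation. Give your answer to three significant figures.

3.48 min

Since intensity falls as 1/r², rate at 22.6 m:
(2.54/22.6)² = 0.01263, so 27.3 × 0.01263 = 0.3448 mrem/h.
Stay time = 0.0200 mrem ÷ 0.3448 mrem/h = 0.05800 h = 3.480 min.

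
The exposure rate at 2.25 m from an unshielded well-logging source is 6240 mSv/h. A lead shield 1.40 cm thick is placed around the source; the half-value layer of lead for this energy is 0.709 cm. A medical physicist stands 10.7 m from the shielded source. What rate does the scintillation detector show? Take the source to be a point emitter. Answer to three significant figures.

Distance alone: 6240 × (2.25/10.7)² = 6240 × 0.04422 = 275.9 mSv/h.
Shield: 1.40/0.709 = 1.975 half-value layers → attenuation 2^(−1.975) = 0.2544.
Combined: 275.9 × 0.2544 = 70.19 mSv/h.

70.2 mSv/h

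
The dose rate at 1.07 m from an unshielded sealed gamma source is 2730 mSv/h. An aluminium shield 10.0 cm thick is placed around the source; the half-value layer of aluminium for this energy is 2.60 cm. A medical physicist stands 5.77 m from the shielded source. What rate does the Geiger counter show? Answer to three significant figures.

6.53 mSv/h

Distance alone: (1.07/5.77)² = 0.03439, so 2730 × 0.03439 = 93.88 mSv/h.
Shield: 10.0/2.60 = 3.846 half-value layers → attenuation 2^(−3.846) = 0.06954.
Combined: 93.88 × 0.06954 = 6.528 mSv/h.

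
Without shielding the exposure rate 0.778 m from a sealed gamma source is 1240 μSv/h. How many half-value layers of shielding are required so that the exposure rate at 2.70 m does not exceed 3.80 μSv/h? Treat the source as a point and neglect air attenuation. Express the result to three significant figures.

4.76 half-value layers

At 2.70 m, distance alone gives 1240 × (0.778/2.70)² = 1240 × 0.08303 = 103.0 μSv/h.
Further attenuation needed: 103.0/3.80 = 27.11.
n = log₂(27.11) = 4.761 half-value layers.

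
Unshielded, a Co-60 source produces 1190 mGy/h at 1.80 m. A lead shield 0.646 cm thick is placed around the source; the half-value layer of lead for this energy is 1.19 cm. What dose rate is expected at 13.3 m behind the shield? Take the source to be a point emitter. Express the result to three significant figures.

Distance alone: (1.80/13.3)² = 0.01832, so 1190 × 0.01832 = 21.80 mGy/h.
Shield: 0.646/1.19 = 0.5429 half-value layers → attenuation 2^(−0.5429) = 0.6864.
Combined: 21.80 × 0.6864 = 14.96 mGy/h.

15.0 mGy/h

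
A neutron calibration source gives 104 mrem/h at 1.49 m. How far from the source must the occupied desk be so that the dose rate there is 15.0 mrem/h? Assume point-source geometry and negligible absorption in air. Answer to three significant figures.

Applying the 1/r² law, d₂ = d₁·√(I₁/I₂).
I₁/I₂ = 104/15.0 = 6.933, so d₂ = 1.49 × √6.933 = 3.923 m.

3.92 m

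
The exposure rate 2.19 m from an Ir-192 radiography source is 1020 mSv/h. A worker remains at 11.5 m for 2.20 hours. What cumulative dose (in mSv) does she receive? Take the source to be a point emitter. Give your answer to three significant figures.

81.4 mSv

Applying the 1/r² law, rate at 11.5 m:
1020 × (2.19/11.5)² = 1020 × 0.03627 = 37.00 mSv/h.
Dose = rate × time = 37.00 mSv/h × 2.200 h = 81.40 mSv.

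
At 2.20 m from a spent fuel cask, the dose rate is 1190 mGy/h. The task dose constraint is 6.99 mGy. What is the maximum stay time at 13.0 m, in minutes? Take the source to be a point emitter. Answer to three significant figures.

12.3 min

Using I₁d₁² = I₂d₂², rate at 13.0 m:
(2.20/13.0)² = 0.02864, so 1190 × 0.02864 = 34.08 mGy/h.
Stay time = 6.99 mGy ÷ 34.08 mGy/h = 0.2051 h = 12.31 min.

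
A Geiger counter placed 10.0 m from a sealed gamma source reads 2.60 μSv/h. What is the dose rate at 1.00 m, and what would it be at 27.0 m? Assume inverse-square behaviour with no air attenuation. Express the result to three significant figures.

260 μSv/h; 0.357 μSv/h

Applying the 1/r² law,
At 1.00 m: 2.60 × (10.0/1.00)² = 2.60 × 100.0 = 260.0 μSv/h
At 27.0 m: (1.00/27.0)² = 0.001372, so 260.0 × 0.001372 = 0.3567 μSv/h.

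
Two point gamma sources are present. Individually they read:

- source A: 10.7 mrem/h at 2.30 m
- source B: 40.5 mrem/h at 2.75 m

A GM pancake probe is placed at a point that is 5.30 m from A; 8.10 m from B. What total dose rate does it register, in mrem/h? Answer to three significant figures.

6.68 mrem/h

By superposition, sum each source's inverse-square contribution:
A: 10.7 × (2.30/5.30)² = 2.015 mrem/h
B: 40.5 × (2.75/8.10)² = 4.668 mrem/h
Total = 2.015 + 4.668 = 6.683 mrem/h.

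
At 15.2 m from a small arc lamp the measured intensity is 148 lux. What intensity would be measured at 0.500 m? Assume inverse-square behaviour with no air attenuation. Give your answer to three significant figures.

Using I₁d₁² = I₂d₂², scaling from 15.2 m to 0.500 m:
148 × (15.2/0.500)² = 148 × 924.2 = 136800 lux.

137000 lux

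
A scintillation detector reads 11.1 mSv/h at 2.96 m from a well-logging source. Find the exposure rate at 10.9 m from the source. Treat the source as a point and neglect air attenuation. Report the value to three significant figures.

0.819 mSv/h

Since intensity falls as 1/r², the rate at 10.9 m is
(2.96/10.9)² = 0.07374, so 11.1 × 0.07374 = 0.8185 mSv/h.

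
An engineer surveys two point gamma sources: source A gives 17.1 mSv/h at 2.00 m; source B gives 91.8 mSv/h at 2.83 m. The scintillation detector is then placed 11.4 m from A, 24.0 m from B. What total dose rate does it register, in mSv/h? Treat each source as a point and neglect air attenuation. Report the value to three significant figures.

1.80 mSv/h

By superposition, sum each source's inverse-square contribution:
A: 17.1 × (2.00/11.4)² = 0.5263 mSv/h
B: 91.8 × (2.83/24.0)² = 1.276 mSv/h
Total = 0.5263 + 1.276 = 1.802 mSv/h.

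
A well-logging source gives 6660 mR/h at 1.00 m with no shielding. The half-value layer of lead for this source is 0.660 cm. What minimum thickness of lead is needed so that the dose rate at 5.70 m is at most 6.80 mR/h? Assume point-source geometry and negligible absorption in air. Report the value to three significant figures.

3.24 cm

At 5.70 m, distance alone gives 6660 × (1.00/5.70)² = 6660 × 0.03078 = 205.0 mR/h.
Further attenuation needed: 205.0/6.80 = 30.15.
n = log₂(30.15) = 4.914 half-value layers.
Thickness = 4.914 × 0.660 cm = 3.243 cm.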